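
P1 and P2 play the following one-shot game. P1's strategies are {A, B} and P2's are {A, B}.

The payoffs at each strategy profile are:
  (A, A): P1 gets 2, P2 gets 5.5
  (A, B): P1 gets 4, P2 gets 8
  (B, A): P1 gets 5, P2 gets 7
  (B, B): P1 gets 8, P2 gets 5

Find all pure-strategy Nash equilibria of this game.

(B, A)

(A, A): P1 prefers B (5 > 2); P2 prefers B (8 > 5.5) — not an equilibrium.
(A, B): P1 prefers B (8 > 4) — not an equilibrium.
(B, A): P1 gets 5 ≥ 2 from A, and P2 gets 7 ≥ 5 from B — Nash equilibrium.
(B, B): P2 prefers A (7 > 5) — not an equilibrium.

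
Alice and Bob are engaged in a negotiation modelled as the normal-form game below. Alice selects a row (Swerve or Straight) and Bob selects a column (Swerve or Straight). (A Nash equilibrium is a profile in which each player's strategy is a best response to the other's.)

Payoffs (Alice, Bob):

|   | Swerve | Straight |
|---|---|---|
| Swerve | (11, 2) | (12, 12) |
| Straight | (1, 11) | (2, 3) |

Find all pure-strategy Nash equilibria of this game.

(Swerve, Swerve): Bob prefers Straight (12 > 2) — not an equilibrium.
(Swerve, Straight): Alice gets 12 ≥ 2 from Straight, and Bob gets 12 ≥ 2 from Swerve — Nash equilibrium.
(Straight, Swerve): Alice prefers Swerve (11 > 1) — not an equilibrium.
(Straight, Straight): Alice prefers Swerve (12 > 2); Bob prefers Swerve (11 > 3) — not an equilibrium.

(Swerve, Straight)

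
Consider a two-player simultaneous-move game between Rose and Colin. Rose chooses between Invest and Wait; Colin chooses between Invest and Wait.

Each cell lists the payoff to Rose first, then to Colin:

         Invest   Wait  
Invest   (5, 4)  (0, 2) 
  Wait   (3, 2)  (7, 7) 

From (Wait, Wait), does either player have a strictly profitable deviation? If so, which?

Rose at (Wait, Wait) earns 7; deviating to Invest yields 0 — not better.
Colin earns 7; deviating to Invest yields 2 — not better.
Neither player can strictly improve; the profile is a Nash equilibrium.

Neither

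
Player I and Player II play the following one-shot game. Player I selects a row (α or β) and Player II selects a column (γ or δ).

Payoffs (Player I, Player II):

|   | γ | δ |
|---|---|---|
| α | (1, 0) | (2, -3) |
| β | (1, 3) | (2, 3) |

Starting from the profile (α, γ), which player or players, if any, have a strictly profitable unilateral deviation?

Neither

Player I at (α, γ) earns 1; deviating to β yields 1 — not better.
Player II earns 0; deviating to δ yields -3 — not better.
Neither player can strictly improve; the profile is a Nash equilibrium.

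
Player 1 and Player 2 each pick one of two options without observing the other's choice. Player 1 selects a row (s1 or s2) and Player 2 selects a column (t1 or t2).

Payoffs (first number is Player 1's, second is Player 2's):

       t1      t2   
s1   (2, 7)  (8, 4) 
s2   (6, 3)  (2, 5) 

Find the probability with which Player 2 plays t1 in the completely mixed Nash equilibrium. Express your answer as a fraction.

3/5

Let y be the probability that Player 2 plays t1. In a completely mixed equilibrium, Player 1 must be indifferent between s1 and s2.
Player 1's expected payoff from s1 is 2y + 8(1−y); from s2 it is 6y + 2(1−y).
Setting these equal: −6y + 8 = 4y + 2, so y = 3/5.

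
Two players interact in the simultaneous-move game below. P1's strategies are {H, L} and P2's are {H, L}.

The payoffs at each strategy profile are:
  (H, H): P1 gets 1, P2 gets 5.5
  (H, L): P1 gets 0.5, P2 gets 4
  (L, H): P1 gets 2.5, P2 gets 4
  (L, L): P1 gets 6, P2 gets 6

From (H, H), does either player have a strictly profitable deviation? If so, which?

P1

P1 at (H, H) earns 1; deviating to L yields 2.5 — a strict improvement.
P2 earns 5.5; deviating to L yields 4 — not better.
Only P1 has a strictly profitable deviation.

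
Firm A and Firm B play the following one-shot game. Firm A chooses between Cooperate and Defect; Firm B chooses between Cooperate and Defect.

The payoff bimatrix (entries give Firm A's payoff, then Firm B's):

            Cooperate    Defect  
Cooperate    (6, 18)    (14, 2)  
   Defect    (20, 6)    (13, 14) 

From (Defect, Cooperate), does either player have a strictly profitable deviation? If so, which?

Firm A at (Defect, Cooperate) earns 20; deviating to Cooperate yields 6 — not better.
Firm B earns 6; deviating to Defect yields 14 — a strict improvement.
Only Firm B has a strictly profitable deviation.

Firm B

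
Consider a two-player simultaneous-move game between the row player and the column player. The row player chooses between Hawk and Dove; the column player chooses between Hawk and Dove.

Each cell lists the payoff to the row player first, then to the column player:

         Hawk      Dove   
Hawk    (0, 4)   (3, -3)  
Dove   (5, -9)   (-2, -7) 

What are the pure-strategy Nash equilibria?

(Hawk, Hawk): the row player prefers Dove (5 > 0) — not an equilibrium.
(Hawk, Dove): the column player prefers Hawk (4 > -3) — not an equilibrium.
(Dove, Hawk): the column player prefers Dove (-7 > -9) — not an equilibrium.
(Dove, Dove): the row player prefers Hawk (3 > -2) — not an equilibrium.

none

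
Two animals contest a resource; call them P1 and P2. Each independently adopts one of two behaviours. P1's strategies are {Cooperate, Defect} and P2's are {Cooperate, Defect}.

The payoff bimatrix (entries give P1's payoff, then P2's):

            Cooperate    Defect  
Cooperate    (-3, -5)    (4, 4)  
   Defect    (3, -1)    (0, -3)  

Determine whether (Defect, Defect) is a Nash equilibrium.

At (Defect, Defect), P1 earns 0; switching to Cooperate would give 4, so P1 would deviate.
P2 earns -3; switching to Cooperate would give -1, so P2 would deviate.
Since at least one player can profitably deviate, this is not a Nash equilibrium.

No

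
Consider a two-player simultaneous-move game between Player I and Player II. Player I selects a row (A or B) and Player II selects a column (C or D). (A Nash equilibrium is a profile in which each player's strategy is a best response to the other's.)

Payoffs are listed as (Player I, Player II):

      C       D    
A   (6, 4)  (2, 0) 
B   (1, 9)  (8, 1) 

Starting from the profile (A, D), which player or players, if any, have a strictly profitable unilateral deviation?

Both

Player I at (A, D) earns 2; deviating to B yields 8 — a strict improvement.
Player II earns 0; deviating to C yields 4 — a strict improvement.
Both Player I and Player II have strictly profitable deviations.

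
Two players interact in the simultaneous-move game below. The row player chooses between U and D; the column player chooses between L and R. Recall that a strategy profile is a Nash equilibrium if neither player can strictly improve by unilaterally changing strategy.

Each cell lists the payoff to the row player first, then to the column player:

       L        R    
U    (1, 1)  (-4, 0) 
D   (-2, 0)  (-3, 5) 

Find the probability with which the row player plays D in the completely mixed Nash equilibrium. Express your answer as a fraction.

1/6

Let p be the probability that the row player plays U. In a completely mixed equilibrium, the column player must be indifferent between L and R.
The column player's expected payoff from L is p; from R it is 5(1−p).
Setting these equal: p = −5p + 5, so p = 5/6.
Therefore the row player plays D with probability 1 − 5/6 = 1/6.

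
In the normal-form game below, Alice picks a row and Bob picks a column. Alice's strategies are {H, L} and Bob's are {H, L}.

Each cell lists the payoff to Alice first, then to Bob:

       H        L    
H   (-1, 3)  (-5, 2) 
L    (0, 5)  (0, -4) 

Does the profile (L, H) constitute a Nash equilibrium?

Yes

At (L, H), Alice earns 0; switching to H would give -1, so Alice has no profitable deviation.
Bob earns 5; switching to L would give -4, so Bob has no profitable deviation.
Neither player can gain by a unilateral deviation, so this profile is a Nash equilibrium.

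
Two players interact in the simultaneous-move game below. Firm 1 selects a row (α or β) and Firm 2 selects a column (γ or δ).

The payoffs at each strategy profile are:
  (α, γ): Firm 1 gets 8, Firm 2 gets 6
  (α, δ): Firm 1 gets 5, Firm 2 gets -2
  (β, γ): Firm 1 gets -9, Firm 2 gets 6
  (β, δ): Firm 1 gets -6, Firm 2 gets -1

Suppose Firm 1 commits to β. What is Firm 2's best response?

γ

Against β, Firm 2 earns 6 from γ and -1 from δ.
So γ is the best response.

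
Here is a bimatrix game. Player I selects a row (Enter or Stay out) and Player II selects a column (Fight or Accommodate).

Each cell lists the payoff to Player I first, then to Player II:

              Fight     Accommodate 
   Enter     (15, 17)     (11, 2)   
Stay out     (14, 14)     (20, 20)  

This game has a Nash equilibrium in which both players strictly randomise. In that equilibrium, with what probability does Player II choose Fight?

9/10

Let q be the probability that Player II plays Fight. In a completely mixed equilibrium, Player I must be indifferent between Enter and Stay out.
Player I's expected payoff from Enter is 15q + 11(1−q); from Stay out it is 14q + 20(1−q).
Setting these equal: 4q + 11 = −6q + 20, so q = 9/10.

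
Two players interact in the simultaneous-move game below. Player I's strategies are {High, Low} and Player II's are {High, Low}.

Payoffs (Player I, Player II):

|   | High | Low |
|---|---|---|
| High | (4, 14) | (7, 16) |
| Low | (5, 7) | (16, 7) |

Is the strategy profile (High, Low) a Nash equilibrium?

No

At (High, Low), Player I earns 7; switching to Low would give 16, so Player I would deviate.
Player II earns 16; switching to High would give 14, so Player II has no profitable deviation.
Since at least one player can profitably deviate, this is not a Nash equilibrium.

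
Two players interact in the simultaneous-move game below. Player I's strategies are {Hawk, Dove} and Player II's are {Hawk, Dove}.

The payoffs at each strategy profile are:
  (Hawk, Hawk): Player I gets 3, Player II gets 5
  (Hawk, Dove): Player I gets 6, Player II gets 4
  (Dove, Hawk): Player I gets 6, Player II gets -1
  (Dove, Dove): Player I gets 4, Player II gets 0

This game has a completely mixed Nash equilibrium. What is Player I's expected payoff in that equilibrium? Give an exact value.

First find y, the probability Player II plays Hawk, from Player I's indifference between Hawk and Dove: 3y + 6(1−y) = 6y + 4(1−y), giving y = 2/5.
Since Player I is indifferent in equilibrium, Player I's expected payoff equals the payoff from either row against (2/5, 3/5). Using Hawk: 3(2/5) + 6(3/5) = 24/5.

24/5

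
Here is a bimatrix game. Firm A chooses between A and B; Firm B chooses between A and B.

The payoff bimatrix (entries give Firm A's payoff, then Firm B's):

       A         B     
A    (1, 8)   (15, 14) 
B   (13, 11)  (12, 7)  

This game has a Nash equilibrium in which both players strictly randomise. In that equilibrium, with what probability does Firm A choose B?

3/5

Let p be the probability that Firm A plays A. In a completely mixed equilibrium, Firm B must be indifferent between A and B.
Firm B's expected payoff from A is 8p + 11(1−p); from B it is 14p + 7(1−p).
Setting these equal: −3p + 11 = 7p + 7, so p = 2/5.
Therefore Firm A plays B with probability 1 − 2/5 = 3/5.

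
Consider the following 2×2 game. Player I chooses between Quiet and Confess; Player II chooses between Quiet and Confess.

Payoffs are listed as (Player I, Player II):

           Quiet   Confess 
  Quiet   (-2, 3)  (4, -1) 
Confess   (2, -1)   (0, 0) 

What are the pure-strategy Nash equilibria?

none

(Quiet, Quiet): Player I prefers Confess (2 > -2) — not an equilibrium.
(Quiet, Confess): Player II prefers Quiet (3 > -1) — not an equilibrium.
(Confess, Quiet): Player II prefers Confess (0 > -1) — not an equilibrium.
(Confess, Confess): Player I prefers Quiet (4 > 0) — not an equilibrium.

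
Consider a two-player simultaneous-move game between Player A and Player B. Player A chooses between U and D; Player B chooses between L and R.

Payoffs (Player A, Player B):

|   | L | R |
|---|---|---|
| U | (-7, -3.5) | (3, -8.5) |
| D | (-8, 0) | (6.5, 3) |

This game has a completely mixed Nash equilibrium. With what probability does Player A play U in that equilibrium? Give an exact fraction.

Let x be the probability that Player A plays U. In a completely mixed equilibrium, Player B must be indifferent between L and R.
Player B's expected payoff from L is −3.5x; from R it is −8.5x + 3(1−x).
Setting these equal: −3.5x = −11.5x + 3, so x = 3/8.

3/8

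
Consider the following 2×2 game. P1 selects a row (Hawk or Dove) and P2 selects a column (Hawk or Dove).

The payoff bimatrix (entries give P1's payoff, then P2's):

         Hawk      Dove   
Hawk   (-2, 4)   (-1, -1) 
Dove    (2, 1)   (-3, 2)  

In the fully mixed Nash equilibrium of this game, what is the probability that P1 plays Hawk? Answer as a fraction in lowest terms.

Let x be the probability that P1 plays Hawk. In a completely mixed equilibrium, P2 must be indifferent between Hawk and Dove.
P2's expected payoff from Hawk is 4x + (1−x); from Dove it is −x + 2(1−x).
Setting these equal: 3x + 1 = −3x + 2, so x = 1/6.

1/6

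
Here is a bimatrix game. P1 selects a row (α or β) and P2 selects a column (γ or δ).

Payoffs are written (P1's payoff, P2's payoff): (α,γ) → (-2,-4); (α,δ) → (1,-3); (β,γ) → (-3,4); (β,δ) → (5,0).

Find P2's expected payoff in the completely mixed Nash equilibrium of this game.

-12/5

First find p, the probability P1 plays α, from P2's indifference between γ and δ: −4p + 4(1−p) = −3p, giving p = 4/5.
Since P2 is indifferent in equilibrium, P2's expected payoff equals the payoff from either column against (4/5, 1/5). Using γ: −4(4/5) + 4(1/5) = -12/5.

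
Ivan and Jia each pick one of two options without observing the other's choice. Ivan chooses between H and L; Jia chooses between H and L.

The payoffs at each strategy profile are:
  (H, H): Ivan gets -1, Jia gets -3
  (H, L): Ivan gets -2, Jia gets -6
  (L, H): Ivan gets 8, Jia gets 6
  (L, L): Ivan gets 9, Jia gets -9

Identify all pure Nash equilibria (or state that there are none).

(L, H)

(H, H): Ivan prefers L (8 > -1) — not an equilibrium.
(H, L): Ivan prefers L (9 > -2); Jia prefers H (-3 > -6) — not an equilibrium.
(L, H): Ivan gets 8 ≥ -1 from H, and Jia gets 6 ≥ -9 from L — Nash equilibrium.
(L, L): Jia prefers H (6 > -9) — not an equilibrium.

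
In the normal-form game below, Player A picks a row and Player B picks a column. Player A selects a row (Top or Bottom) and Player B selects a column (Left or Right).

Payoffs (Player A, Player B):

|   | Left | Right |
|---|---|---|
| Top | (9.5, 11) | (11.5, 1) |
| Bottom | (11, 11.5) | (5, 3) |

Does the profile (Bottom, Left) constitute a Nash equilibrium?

At (Bottom, Left), Player A earns 11; switching to Top would give 9.5, so Player A has no profitable deviation.
Player B earns 11.5; switching to Right would give 3, so Player B has no profitable deviation.
Neither player can gain by a unilateral deviation, so this profile is a Nash equilibrium.

Yes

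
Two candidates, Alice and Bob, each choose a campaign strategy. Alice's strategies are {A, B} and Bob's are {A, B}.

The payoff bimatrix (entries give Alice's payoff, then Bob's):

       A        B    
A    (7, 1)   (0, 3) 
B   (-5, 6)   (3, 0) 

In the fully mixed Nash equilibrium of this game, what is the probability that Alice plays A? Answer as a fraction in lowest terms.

3/4

Let r be the probability that Alice plays A. In a completely mixed equilibrium, Bob must be indifferent between A and B.
Bob's expected payoff from A is r + 6(1−r); from B it is 3r.
Setting these equal: −5r + 6 = 3r, so r = 3/4.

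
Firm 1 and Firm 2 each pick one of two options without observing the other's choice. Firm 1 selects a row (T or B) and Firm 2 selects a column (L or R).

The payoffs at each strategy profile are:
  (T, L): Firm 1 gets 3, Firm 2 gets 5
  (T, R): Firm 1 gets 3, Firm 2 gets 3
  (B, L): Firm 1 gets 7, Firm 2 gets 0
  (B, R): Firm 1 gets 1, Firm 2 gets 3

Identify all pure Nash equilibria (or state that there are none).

none

(T, L): Firm 1 prefers B (7 > 3) — not an equilibrium.
(T, R): Firm 2 prefers L (5 > 3) — not an equilibrium.
(B, L): Firm 2 prefers R (3 > 0) — not an equilibrium.
(B, R): Firm 1 prefers T (3 > 1) — not an equilibrium.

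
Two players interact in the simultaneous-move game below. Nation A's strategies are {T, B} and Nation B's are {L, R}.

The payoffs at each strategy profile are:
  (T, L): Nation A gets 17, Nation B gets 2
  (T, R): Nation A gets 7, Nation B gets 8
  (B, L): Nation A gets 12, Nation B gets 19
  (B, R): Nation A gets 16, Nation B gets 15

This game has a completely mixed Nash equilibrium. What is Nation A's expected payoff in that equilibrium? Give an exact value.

94/7

First find q, the probability Nation B plays L, from Nation A's indifference between T and B: 17q + 7(1−q) = 12q + 16(1−q), giving q = 9/14.
Since Nation A is indifferent in equilibrium, Nation A's expected payoff equals the payoff from either row against (9/14, 5/14). Using T: 17(9/14) + 7(5/14) = 94/7.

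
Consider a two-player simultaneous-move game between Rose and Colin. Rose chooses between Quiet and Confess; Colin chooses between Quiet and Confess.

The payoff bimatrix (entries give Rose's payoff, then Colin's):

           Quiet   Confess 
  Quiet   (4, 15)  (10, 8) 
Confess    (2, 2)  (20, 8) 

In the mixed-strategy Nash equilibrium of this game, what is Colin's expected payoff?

8

First find x, the probability Rose plays Quiet, from Colin's indifference between Quiet and Confess: 15x + 2(1−x) = 8x + 8(1−x), giving x = 6/13.
Since Colin is indifferent in equilibrium, Colin's expected payoff equals the payoff from either column against (6/13, 7/13). Using Quiet: 15(6/13) + 2(7/13) = 8.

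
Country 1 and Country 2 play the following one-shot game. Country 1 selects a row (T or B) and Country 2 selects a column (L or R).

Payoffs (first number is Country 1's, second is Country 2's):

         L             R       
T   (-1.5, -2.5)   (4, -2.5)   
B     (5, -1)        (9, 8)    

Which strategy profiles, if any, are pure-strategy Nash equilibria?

(T, L): Country 1 prefers B (5 > -1.5) — not an equilibrium.
(T, R): Country 1 prefers B (9 > 4) — not an equilibrium.
(B, L): Country 2 prefers R (8 > -1) — not an equilibrium.
(B, R): Country 1 gets 9 ≥ 4 from T, and Country 2 gets 8 ≥ -1 from L — Nash equilibrium.

(B, R)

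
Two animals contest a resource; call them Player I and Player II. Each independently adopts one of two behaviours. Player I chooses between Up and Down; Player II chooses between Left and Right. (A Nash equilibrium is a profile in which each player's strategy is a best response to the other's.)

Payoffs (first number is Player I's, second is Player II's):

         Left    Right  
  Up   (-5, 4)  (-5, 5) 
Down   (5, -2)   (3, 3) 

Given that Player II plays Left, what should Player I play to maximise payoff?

Down

Against Left, Player I earns -5 from Up and 5 from Down.
So Down is the best response.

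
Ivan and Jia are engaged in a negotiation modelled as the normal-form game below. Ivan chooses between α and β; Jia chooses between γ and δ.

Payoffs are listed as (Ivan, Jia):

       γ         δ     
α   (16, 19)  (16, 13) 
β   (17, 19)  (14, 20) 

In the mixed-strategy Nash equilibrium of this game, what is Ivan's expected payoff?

First find q, the probability Jia plays γ, from Ivan's indifference between α and β: 16q + 16(1−q) = 17q + 14(1−q), giving q = 2/3.
Since Ivan is indifferent in equilibrium, Ivan's expected payoff equals the payoff from either row against (2/3, 1/3). Using α: 16(2/3) + 16(1/3) = 16.

16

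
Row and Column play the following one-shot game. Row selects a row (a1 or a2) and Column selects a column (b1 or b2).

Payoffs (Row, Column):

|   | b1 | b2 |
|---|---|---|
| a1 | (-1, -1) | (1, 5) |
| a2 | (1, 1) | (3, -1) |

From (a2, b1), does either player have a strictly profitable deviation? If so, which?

Row at (a2, b1) earns 1; deviating to a1 yields -1 — not better.
Column earns 1; deviating to b2 yields -1 — not better.
Neither player can strictly improve; the profile is a Nash equilibrium.

Neither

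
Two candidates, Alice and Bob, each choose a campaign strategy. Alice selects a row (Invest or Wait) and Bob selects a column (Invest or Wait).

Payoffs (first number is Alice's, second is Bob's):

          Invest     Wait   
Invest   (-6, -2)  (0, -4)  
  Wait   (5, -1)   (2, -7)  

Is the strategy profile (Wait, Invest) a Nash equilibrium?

Yes

At (Wait, Invest), Alice earns 5; switching to Invest would give -6, so Alice has no profitable deviation.
Bob earns -1; switching to Wait would give -7, so Bob has no profitable deviation.
Neither player can gain by a unilateral deviation, so this profile is a Nash equilibrium.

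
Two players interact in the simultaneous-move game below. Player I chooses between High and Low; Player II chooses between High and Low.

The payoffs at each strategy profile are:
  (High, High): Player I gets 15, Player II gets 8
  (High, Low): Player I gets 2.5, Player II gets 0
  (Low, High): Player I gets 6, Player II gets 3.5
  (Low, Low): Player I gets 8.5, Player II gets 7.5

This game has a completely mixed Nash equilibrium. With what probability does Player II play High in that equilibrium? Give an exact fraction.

Let q be the probability that Player II plays High. In a completely mixed equilibrium, Player I must be indifferent between High and Low.
Player I's expected payoff from High is 15q + 2.5(1−q); from Low it is 6q + 8.5(1−q).
Setting these equal: 12.5q + 2.5 = −2.5q + 8.5, so q = 2/5.

2/5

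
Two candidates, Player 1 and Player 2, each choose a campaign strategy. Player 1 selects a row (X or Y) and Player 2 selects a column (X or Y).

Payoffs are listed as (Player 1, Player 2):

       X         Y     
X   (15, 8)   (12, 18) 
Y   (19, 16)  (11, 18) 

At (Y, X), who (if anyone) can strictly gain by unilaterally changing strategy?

Player 1 at (Y, X) earns 19; deviating to X yields 15 — not better.
Player 2 earns 16; deviating to Y yields 18 — a strict improvement.
Only Player 2 has a strictly profitable deviation.

Player 2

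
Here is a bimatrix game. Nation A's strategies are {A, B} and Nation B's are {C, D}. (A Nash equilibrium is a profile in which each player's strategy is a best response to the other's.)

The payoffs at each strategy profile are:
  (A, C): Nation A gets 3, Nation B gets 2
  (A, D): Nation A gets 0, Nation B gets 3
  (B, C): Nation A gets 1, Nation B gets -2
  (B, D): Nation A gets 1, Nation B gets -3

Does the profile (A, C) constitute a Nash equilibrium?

At (A, C), Nation A earns 3; switching to B would give 1, so Nation A has no profitable deviation.
Nation B earns 2; switching to D would give 3, so Nation B would deviate.
Since at least one player can profitably deviate, this is not a Nash equilibrium.

No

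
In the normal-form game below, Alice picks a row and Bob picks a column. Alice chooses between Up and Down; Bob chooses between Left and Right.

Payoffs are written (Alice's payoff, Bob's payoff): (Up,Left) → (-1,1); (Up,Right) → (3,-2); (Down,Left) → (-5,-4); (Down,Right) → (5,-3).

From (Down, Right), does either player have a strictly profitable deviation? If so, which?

Alice at (Down, Right) earns 5; deviating to Up yields 3 — not better.
Bob earns -3; deviating to Left yields -4 — not better.
Neither player can strictly improve; the profile is a Nash equilibrium.

Neither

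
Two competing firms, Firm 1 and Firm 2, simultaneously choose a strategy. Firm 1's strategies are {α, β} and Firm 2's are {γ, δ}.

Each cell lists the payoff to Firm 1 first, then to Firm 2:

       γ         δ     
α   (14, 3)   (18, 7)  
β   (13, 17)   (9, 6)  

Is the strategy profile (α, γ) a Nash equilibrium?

No

At (α, γ), Firm 1 earns 14; switching to β would give 13, so Firm 1 has no profitable deviation.
Firm 2 earns 3; switching to δ would give 7, so Firm 2 would deviate.
Since at least one player can profitably deviate, this is not a Nash equilibrium.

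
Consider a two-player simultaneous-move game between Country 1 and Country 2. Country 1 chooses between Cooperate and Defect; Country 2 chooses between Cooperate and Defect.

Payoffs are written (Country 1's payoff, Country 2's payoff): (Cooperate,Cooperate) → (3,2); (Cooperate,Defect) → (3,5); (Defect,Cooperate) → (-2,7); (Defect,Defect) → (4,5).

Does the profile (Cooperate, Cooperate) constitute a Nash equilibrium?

No

At (Cooperate, Cooperate), Country 1 earns 3; switching to Defect would give -2, so Country 1 has no profitable deviation.
Country 2 earns 2; switching to Defect would give 5, so Country 2 would deviate.
Since at least one player can profitably deviate, this is not a Nash equilibrium.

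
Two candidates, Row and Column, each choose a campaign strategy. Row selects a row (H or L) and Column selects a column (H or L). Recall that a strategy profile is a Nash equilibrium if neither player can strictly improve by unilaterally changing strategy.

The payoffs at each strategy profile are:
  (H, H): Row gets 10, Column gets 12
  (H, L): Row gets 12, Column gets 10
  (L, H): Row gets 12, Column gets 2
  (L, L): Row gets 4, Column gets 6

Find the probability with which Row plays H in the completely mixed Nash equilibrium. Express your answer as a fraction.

2/3

Let x be the probability that Row plays H. In a completely mixed equilibrium, Column must be indifferent between H and L.
Column's expected payoff from H is 12x + 2(1−x); from L it is 10x + 6(1−x).
Setting these equal: 10x + 2 = 4x + 6, so x = 2/3.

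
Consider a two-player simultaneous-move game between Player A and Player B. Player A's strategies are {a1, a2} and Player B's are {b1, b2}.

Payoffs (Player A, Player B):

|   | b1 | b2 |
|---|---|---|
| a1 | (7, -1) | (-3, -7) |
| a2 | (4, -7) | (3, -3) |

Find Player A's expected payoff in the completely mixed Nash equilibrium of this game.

First find y, the probability Player B plays b1, from Player A's indifference between a1 and a2: 7y − 3(1−y) = 4y + 3(1−y), giving y = 2/3.
Since Player A is indifferent in equilibrium, Player A's expected payoff equals the payoff from either row against (2/3, 1/3). Using a1: 7(2/3) − 3(1/3) = 11/3.

11/3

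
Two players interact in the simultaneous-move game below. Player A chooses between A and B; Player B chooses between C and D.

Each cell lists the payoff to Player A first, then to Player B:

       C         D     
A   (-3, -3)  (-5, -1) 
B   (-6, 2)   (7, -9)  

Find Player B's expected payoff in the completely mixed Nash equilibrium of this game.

-29/13

First find x, the probability Player A plays A, from Player B's indifference between C and D: −3x + 2(1−x) = −x − 9(1−x), giving x = 11/13.
Since Player B is indifferent in equilibrium, Player B's expected payoff equals the payoff from either column against (11/13, 2/13). Using C: −3(11/13) + 2(2/13) = -29/13.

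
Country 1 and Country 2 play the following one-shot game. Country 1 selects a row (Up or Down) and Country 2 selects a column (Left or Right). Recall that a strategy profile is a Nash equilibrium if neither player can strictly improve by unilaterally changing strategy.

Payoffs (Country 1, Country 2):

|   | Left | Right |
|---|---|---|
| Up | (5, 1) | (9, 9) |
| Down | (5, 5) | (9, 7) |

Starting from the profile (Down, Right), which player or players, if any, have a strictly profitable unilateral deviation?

Neither

Country 1 at (Down, Right) earns 9; deviating to Up yields 9 — not better.
Country 2 earns 7; deviating to Left yields 5 — not better.
Neither player can strictly improve; the profile is a Nash equilibrium.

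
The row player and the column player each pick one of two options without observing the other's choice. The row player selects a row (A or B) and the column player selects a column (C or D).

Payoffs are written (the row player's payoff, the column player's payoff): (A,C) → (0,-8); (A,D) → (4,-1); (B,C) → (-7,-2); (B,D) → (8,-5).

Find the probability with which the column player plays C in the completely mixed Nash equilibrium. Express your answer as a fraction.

4/11

Let y be the probability that the column player plays C. In a completely mixed equilibrium, the row player must be indifferent between A and B.
The row player's expected payoff from A is 4(1−y); from B it is −7y + 8(1−y).
Setting these equal: −4y + 4 = −15y + 8, so y = 4/11.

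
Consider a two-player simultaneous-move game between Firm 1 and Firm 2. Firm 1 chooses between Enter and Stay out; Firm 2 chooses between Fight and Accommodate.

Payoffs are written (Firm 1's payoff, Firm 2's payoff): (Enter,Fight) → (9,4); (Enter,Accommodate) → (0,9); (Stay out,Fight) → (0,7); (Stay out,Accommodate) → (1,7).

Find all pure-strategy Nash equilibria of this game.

(Stay out, Accommodate)

(Enter, Fight): Firm 2 prefers Accommodate (9 > 4) — not an equilibrium.
(Enter, Accommodate): Firm 1 prefers Stay out (1 > 0) — not an equilibrium.
(Stay out, Fight): Firm 1 prefers Enter (9 > 0) — not an equilibrium.
(Stay out, Accommodate): Firm 1 gets 1 ≥ 0 from Enter, and Firm 2 gets 7 ≥ 7 from Fight — Nash equilibrium.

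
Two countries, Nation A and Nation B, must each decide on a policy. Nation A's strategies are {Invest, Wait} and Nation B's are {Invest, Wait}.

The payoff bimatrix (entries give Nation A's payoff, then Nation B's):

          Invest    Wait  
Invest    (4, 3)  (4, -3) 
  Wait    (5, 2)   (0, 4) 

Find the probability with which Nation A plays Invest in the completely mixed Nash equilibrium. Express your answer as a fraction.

Let r be the probability that Nation A plays Invest. In a completely mixed equilibrium, Nation B must be indifferent between Invest and Wait.
Nation B's expected payoff from Invest is 3r + 2(1−r); from Wait it is −3r + 4(1−r).
Setting these equal: r + 2 = −7r + 4, so r = 1/4.

1/4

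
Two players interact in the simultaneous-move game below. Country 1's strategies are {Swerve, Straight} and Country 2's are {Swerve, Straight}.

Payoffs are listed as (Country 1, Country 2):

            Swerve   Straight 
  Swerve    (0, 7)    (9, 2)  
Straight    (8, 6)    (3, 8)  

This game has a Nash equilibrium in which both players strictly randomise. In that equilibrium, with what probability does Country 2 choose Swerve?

Let q be the probability that Country 2 plays Swerve. In a completely mixed equilibrium, Country 1 must be indifferent between Swerve and Straight.
Country 1's expected payoff from Swerve is 9(1−q); from Straight it is 8q + 3(1−q).
Setting these equal: −9q + 9 = 5q + 3, so q = 3/7.

3/7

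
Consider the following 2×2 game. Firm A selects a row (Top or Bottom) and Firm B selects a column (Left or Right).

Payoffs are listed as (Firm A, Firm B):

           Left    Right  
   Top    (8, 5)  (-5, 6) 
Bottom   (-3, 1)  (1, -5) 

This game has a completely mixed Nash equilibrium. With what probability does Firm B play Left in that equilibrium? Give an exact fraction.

6/17

Let y be the probability that Firm B plays Left. In a completely mixed equilibrium, Firm A must be indifferent between Top and Bottom.
Firm A's expected payoff from Top is 8y − 5(1−y); from Bottom it is −3y + (1−y).
Setting these equal: 13y − 5 = −4y + 1, so y = 6/17.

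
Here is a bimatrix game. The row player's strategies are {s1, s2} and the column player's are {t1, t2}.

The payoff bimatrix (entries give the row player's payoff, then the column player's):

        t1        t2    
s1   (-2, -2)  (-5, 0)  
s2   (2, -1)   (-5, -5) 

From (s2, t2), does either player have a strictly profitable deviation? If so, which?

The row player at (s2, t2) earns -5; deviating to s1 yields -5 — not better.
The column player earns -5; deviating to t1 yields -1 — a strict improvement.
Only the column player has a strictly profitable deviation.

The column player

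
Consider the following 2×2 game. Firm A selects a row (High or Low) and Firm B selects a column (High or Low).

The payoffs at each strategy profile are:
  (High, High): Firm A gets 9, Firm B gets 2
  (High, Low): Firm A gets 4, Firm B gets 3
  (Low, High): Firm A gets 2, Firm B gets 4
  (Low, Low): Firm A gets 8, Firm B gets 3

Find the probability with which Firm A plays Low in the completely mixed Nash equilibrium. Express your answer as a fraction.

1/2

Let x be the probability that Firm A plays High. In a completely mixed equilibrium, Firm B must be indifferent between High and Low.
Firm B's expected payoff from High is 2x + 4(1−x); from Low it is 3x + 3(1−x).
Setting these equal: −2x + 4 = 3, so x = 1/2.
Therefore Firm A plays Low with probability 1 − 1/2 = 1/2.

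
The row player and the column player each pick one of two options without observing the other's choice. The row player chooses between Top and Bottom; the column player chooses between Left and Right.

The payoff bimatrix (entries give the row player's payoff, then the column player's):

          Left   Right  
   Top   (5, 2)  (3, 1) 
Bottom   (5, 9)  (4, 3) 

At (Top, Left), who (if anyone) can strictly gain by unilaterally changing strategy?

The row player at (Top, Left) earns 5; deviating to Bottom yields 5 — not better.
The column player earns 2; deviating to Right yields 1 — not better.
Neither player can strictly improve; the profile is a Nash equilibrium.

Neither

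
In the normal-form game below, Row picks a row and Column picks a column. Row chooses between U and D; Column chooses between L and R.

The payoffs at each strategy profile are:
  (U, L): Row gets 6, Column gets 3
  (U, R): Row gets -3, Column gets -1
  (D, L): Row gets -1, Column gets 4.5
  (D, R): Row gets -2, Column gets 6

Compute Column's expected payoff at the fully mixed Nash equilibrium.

45/11

First find p, the probability Row plays U, from Column's indifference between L and R: 3p + 4.5(1−p) = −p + 6(1−p), giving p = 3/11.
Since Column is indifferent in equilibrium, Column's expected payoff equals the payoff from either column against (3/11, 8/11). Using L: 3(3/11) + 4.5(8/11) = 45/11.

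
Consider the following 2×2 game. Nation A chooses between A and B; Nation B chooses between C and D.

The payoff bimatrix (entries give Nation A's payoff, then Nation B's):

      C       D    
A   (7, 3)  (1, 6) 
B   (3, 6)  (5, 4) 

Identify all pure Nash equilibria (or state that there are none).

(A, C): Nation B prefers D (6 > 3) — not an equilibrium.
(A, D): Nation A prefers B (5 > 1) — not an equilibrium.
(B, C): Nation A prefers A (7 > 3) — not an equilibrium.
(B, D): Nation B prefers C (6 > 4) — not an equilibrium.

none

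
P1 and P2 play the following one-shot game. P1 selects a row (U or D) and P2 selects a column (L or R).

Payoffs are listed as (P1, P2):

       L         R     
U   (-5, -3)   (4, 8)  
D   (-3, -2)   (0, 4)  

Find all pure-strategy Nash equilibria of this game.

(U, R)

(U, L): P1 prefers D (-3 > -5); P2 prefers R (8 > -3) — not an equilibrium.
(U, R): P1 gets 4 ≥ 0 from D, and P2 gets 8 ≥ -3 from L — Nash equilibrium.
(D, L): P2 prefers R (4 > -2) — not an equilibrium.
(D, R): P1 prefers U (4 > 0) — not an equilibrium.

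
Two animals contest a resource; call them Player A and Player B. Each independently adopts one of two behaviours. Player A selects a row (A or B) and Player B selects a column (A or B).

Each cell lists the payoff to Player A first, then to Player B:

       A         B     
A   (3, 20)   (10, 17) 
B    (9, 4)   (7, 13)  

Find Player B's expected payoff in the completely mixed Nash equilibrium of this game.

First find p, the probability Player A plays A, from Player B's indifference between A and B: 20p + 4(1−p) = 17p + 13(1−p), giving p = 3/4.
Since Player B is indifferent in equilibrium, Player B's expected payoff equals the payoff from either column against (3/4, 1/4). Using A: 20(3/4) + 4(1/4) = 16.

16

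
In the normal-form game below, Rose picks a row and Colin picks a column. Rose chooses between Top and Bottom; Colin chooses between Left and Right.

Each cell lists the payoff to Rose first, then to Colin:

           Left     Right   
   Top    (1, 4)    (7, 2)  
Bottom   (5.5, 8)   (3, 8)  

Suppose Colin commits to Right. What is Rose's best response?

Against Right, Rose earns 7 from Top and 3 from Bottom.
So Top is the best response.

Top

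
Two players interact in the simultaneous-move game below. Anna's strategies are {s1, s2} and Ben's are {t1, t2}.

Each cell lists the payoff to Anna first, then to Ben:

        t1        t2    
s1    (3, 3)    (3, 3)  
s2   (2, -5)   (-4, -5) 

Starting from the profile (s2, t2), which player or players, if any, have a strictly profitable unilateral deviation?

Anna

Anna at (s2, t2) earns -4; deviating to s1 yields 3 — a strict improvement.
Ben earns -5; deviating to t1 yields -5 — not better.
Only Anna has a strictly profitable deviation.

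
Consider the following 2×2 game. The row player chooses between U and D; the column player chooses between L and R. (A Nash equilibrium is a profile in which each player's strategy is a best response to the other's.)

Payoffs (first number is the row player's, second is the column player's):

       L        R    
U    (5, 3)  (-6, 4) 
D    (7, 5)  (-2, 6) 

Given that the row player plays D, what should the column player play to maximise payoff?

R

Against D, the column player earns 5 from L and 6 from R.
So R is the best response.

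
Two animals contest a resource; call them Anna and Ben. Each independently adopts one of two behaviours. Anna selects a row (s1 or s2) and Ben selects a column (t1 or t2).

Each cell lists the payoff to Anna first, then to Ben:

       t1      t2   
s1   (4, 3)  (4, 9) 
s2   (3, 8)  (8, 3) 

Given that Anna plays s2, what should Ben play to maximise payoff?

t1

Against s2, Ben earns 8 from t1 and 3 from t2.
So t1 is the best response.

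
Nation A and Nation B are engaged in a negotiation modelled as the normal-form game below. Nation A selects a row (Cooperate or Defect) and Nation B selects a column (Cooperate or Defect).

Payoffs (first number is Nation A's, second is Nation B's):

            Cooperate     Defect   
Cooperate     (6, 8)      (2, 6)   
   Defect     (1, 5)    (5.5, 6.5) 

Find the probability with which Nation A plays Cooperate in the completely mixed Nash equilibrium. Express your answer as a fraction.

3/7

Let r be the probability that Nation A plays Cooperate. In a completely mixed equilibrium, Nation B must be indifferent between Cooperate and Defect.
Nation B's expected payoff from Cooperate is 8r + 5(1−r); from Defect it is 6r + 6.5(1−r).
Setting these equal: 3r + 5 = −0.5r + 6.5, so r = 3/7.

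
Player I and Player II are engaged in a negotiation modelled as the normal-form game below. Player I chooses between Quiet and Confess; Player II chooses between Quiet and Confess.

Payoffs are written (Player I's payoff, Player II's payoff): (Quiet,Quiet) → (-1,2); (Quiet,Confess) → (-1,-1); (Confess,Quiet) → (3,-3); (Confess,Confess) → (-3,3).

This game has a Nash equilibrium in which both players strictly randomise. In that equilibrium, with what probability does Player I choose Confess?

1/3

Let p be the probability that Player I plays Quiet. In a completely mixed equilibrium, Player II must be indifferent between Quiet and Confess.
Player II's expected payoff from Quiet is 2p − 3(1−p); from Confess it is −p + 3(1−p).
Setting these equal: 5p − 3 = −4p + 3, so p = 2/3.
Therefore Player I plays Confess with probability 1 − 2/3 = 1/3.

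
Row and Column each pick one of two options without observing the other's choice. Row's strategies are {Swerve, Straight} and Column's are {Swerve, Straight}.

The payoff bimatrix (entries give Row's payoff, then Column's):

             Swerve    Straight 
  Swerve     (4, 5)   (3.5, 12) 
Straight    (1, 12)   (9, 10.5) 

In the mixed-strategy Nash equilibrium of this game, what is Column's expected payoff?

First find x, the probability Row plays Swerve, from Column's indifference between Swerve and Straight: 5x + 12(1−x) = 12x + 10.5(1−x), giving x = 3/17.
Since Column is indifferent in equilibrium, Column's expected payoff equals the payoff from either column against (3/17, 14/17). Using Swerve: 5(3/17) + 12(14/17) = 183/17.

183/17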